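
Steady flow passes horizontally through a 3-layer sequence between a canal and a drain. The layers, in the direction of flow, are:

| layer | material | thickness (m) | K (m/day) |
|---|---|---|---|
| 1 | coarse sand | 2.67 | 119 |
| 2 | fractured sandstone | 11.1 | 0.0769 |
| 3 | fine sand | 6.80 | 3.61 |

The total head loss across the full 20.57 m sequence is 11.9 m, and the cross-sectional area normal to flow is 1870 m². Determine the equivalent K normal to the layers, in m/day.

Flow is perpendicular to layering, so the layers act in series and the equivalent K is the thickness-weighted harmonic mean.
Total thickness L = 2.67 + 11.1 + 6.80 = 20.57 m.
Σ(b_i/K_i) = 2.67/119 + 11.1/0.0769 + 6.80/3.61 = 146.2 d.
K_eq = L / Σ(b_i/K_i) = 20.57 / 146.2 = 0.1407 m/day.

0.141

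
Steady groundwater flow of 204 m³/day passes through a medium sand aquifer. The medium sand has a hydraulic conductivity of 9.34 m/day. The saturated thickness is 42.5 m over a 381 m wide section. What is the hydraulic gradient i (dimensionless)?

Cross-sectional area A = 381 × 42.5 = 16192 m².
From Q = K·A·i, i = Q / (K·A) = 204 / (9.340 × 16192) = 0.001349.

0.00135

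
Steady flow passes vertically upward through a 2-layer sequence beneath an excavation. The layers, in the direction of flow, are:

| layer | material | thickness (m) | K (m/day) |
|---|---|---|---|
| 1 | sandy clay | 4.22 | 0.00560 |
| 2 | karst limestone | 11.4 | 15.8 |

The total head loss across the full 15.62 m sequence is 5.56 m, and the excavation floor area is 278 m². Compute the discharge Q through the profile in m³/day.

Flow is perpendicular to layering, so the layers act in series and the equivalent K is the thickness-weighted harmonic mean.
Total thickness L = 4.22 + 11.4 = 15.62 m.
Σ(b_i/K_i) = 4.22/0.00560 + 11.4/15.8 = 754.3 d.
K_eq = L / Σ(b_i/K_i) = 15.62 / 754.3 = 0.02071 m/day.
Q = K_eq · A · (Δh/L) = 0.02071 × 278 × (5.56/15.62) = 2.049 m³/day.

2.05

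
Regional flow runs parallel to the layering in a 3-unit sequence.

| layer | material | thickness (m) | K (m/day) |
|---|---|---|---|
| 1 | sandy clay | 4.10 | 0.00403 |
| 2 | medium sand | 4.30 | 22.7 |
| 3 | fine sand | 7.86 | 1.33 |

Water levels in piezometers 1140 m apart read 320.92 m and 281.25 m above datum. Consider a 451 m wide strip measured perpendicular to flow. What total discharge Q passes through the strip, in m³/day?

Flow is parallel to layering, so each bed carries its own Darcy discharge and the transmissivities add.
Σ(K_i·b_i) = 0.00403×4.10 + 22.7×4.30 + 1.33×7.86 = 108.1 m²/day.
Hydraulic gradient i = (320.92 − 281.25) / 1140 = 39.67 / 1140 = 0.03480.
Q = Σ(K_i·b_i) · W · i = 108.1 × 451 × 0.03480 = 1696 m³/day.

1700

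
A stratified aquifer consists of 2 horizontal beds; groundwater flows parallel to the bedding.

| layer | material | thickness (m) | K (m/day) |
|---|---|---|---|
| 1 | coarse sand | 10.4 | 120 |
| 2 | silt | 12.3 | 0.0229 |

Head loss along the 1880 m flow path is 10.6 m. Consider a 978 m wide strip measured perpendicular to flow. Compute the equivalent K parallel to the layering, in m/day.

Flow is parallel to layering, so each bed carries its own Darcy discharge and the transmissivities add.
Σ(K_i·b_i) = 120×10.4 + 0.0229×12.3 = 1248 m²/day.
Total thickness b = 22.70 m, so K_eq = Σ(K_i·b_i)/b = 54.99 m/day.

55.0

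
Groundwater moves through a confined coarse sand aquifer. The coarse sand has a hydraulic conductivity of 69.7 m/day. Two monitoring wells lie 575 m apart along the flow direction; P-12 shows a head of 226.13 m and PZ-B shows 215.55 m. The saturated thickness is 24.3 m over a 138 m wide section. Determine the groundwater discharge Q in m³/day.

Cross-sectional area A = 138 × 24.3 = 3353 m².
Hydraulic gradient i = (226.13 − 215.55) / 575 = 10.58 / 575 = 0.01840.
Darcy's law: Q = K · A · i = 69.70 × 3353 × 0.01840 = 4301 m³/day.

4300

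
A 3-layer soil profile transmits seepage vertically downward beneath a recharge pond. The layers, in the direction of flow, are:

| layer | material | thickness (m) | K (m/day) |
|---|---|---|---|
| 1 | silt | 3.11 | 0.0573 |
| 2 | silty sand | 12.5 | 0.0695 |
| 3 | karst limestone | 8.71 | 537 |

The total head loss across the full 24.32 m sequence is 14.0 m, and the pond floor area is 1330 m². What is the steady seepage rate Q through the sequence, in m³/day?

79.5

Flow is perpendicular to layering, so the layers act in series and the equivalent K is the thickness-weighted harmonic mean.
Total thickness L = 3.11 + 12.5 + 8.71 = 24.32 m.
Σ(b_i/K_i) = 3.11/0.0573 + 12.5/0.0695 + 8.71/537 = 234.1 d.
K_eq = L / Σ(b_i/K_i) = 24.32 / 234.1 = 0.1039 m/day.
Q = K_eq · A · (Δh/L) = 0.1039 × 1330 × (14.0/24.32) = 79.52 m³/day.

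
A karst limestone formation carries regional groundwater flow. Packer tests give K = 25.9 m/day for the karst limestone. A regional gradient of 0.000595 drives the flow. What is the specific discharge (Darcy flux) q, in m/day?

0.0154

Hydraulic gradient i = 0.000595.
Specific discharge q = K · i = 25.90 × 0.0005950 = 0.01541 m/day.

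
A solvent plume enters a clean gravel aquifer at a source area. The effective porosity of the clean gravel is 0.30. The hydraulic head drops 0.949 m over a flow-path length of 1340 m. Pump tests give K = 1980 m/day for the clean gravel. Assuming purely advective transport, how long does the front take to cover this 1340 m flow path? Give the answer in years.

Hydraulic gradient i = Δh / L = 0.949 / 1340 = 0.0007082.
Darcy flux q = K · i = 1980 × 0.0007082 = 1.402 m/day.
Seepage velocity v = q / n_e = 1.402 / 0.30 = 4.674 m/day.
Travel time t = L / v = 1340 / 4.674 = 286.7 days = 0.7849 years.

0.785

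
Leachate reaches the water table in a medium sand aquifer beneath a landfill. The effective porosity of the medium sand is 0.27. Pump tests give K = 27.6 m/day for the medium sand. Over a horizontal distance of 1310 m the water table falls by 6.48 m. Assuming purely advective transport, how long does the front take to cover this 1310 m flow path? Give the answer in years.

Hydraulic gradient i = Δh / L = 6.48 / 1310 = 0.004947.
Darcy flux q = K · i = 27.60 × 0.004947 = 0.1365 m/day.
Seepage velocity v = q / n_e = 0.1365 / 0.27 = 0.5056 m/day.
Travel time t = L / v = 1310 / 0.5056 = 2591 days = 7.093 years.

7.09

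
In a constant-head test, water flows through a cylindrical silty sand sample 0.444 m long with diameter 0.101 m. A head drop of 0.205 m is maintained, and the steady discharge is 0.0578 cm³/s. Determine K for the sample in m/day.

Cross-sectional area A = π·(d/2)² = π × (0.101/2)² = 0.008012 m².
Convert discharge: 0.0578 cm³/s = 5.780e-08 m³/s.
Darcy's law rearranged: K = Q·L / (A·Δh) = 5.780e-08 × 0.444 / (0.008012 × 0.205) = 1.563e-05 m/s = 1.350 m/day.

1.35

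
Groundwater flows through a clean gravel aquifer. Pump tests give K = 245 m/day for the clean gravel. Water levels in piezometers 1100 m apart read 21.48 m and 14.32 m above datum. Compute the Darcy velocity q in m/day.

1.59

Hydraulic gradient i = (21.48 − 14.32) / 1100 = 7.16 / 1100 = 0.006509.
Specific discharge q = K · i = 245.0 × 0.006509 = 1.595 m/day.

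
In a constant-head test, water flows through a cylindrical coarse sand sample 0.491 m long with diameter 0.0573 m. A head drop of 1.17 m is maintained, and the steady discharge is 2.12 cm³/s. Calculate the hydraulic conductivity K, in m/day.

29.8

Cross-sectional area A = π·(d/2)² = π × (0.0573/2)² = 0.002579 m².
Convert discharge: 2.12 cm³/s = 2.120e-06 m³/s.
Darcy's law rearranged: K = Q·L / (A·Δh) = 2.120e-06 × 0.491 / (0.002579 × 1.17) = 0.0003450 m/s = 29.81 m/day.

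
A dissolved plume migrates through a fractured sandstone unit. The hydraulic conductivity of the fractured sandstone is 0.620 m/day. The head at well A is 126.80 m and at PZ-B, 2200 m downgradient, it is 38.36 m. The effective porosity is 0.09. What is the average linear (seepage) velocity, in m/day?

Hydraulic gradient i = (126.80 − 38.36) / 2200 = 88.44 / 2200 = 0.04020.
Darcy flux q = K · i = 0.6200 × 0.04020 = 0.02492 m/day.
Seepage velocity v = q / n_e = 0.02492 / 0.09 = 0.2769 m/day.

0.277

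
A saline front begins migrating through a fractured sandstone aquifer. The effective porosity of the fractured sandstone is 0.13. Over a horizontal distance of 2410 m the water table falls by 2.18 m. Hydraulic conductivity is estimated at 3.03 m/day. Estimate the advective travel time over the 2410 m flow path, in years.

313

Hydraulic gradient i = Δh / L = 2.18 / 2410 = 0.0009046.
Darcy flux q = K · i = 3.030 × 0.0009046 = 0.002741 m/day.
Seepage velocity v = q / n_e = 0.002741 / 0.13 = 0.02108 m/day.
Travel time t = L / v = 2410 / 0.02108 = 1.143e+05 days = 313.0 years.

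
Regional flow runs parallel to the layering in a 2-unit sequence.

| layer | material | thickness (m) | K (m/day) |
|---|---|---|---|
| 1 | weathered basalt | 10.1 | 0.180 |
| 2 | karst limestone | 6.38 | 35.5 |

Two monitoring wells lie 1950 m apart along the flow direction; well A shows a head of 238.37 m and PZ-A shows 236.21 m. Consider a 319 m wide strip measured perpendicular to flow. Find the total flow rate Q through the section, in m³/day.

Flow is parallel to layering, so each bed carries its own Darcy discharge and the transmissivities add.
Σ(K_i·b_i) = 0.180×10.1 + 35.5×6.38 = 228.3 m²/day.
Hydraulic gradient i = (238.37 − 236.21) / 1950 = 2.16 / 1950 = 0.001108.
Q = Σ(K_i·b_i) · W · i = 228.3 × 319 × 0.001108 = 80.67 m³/day.

80.7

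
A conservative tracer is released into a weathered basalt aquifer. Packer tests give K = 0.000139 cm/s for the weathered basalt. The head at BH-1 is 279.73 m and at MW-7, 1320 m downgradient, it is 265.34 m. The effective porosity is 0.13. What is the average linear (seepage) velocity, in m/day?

Convert K: 0.000139 cm/s × 864 = 0.1201 m/day.
Hydraulic gradient i = (279.73 − 265.34) / 1320 = 14.39 / 1320 = 0.01090.
Darcy flux q = K · i = 0.1201 × 0.01090 = 0.001309 m/day.
Seepage velocity v = q / n_e = 0.001309 / 0.13 = 0.01007 m/day.

0.0101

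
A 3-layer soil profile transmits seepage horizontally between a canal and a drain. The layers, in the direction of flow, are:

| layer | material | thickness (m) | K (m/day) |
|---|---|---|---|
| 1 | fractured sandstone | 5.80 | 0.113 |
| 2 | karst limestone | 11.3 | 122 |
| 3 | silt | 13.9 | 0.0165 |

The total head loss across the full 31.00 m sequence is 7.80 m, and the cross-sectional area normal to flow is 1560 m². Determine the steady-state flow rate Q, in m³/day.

Flow is perpendicular to layering, so the layers act in series and the equivalent K is the thickness-weighted harmonic mean.
Total thickness L = 5.80 + 11.3 + 13.9 = 31.00 m.
Σ(b_i/K_i) = 5.80/0.113 + 11.3/122 + 13.9/0.0165 = 893.8 d.
K_eq = L / Σ(b_i/K_i) = 31.00 / 893.8 = 0.03468 m/day.
Q = K_eq · A · (Δh/L) = 0.03468 × 1560 × (7.80/31.00) = 13.61 m³/day.

13.6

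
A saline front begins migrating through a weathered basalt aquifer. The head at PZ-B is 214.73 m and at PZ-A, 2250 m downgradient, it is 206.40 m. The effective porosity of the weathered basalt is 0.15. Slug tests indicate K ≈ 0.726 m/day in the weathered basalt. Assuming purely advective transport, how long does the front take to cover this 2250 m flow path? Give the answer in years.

Hydraulic gradient i = (214.73 − 206.40) / 2250 = 8.33 / 2250 = 0.003702.
Darcy flux q = K · i = 0.7260 × 0.003702 = 0.002688 m/day.
Seepage velocity v = q / n_e = 0.002688 / 0.15 = 0.01792 m/day.
Travel time t = L / v = 2250 / 0.01792 = 1.256e+05 days = 343.8 years.

344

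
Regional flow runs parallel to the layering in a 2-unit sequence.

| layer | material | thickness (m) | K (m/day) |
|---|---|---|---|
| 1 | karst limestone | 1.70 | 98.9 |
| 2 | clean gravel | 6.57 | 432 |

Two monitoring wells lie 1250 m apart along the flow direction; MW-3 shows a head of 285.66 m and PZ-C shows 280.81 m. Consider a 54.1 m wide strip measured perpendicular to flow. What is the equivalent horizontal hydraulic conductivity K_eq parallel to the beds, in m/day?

364

Flow is parallel to layering, so each bed carries its own Darcy discharge and the transmissivities add.
Σ(K_i·b_i) = 98.9×1.70 + 432×6.57 = 3006 m²/day.
Total thickness b = 8.270 m, so K_eq = Σ(K_i·b_i)/b = 363.5 m/day.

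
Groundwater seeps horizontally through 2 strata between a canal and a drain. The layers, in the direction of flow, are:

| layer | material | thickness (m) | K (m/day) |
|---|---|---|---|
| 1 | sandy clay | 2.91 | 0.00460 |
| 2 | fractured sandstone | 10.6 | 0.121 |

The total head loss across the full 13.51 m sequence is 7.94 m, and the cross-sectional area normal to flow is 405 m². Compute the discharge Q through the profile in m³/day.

4.46

Flow is perpendicular to layering, so the layers act in series and the equivalent K is the thickness-weighted harmonic mean.
Total thickness L = 2.91 + 10.6 = 13.51 m.
Σ(b_i/K_i) = 2.91/0.00460 + 10.6/0.121 = 720.2 d.
K_eq = L / Σ(b_i/K_i) = 13.51 / 720.2 = 0.01876 m/day.
Q = K_eq · A · (Δh/L) = 0.01876 × 405 × (7.94/13.51) = 4.465 m³/day.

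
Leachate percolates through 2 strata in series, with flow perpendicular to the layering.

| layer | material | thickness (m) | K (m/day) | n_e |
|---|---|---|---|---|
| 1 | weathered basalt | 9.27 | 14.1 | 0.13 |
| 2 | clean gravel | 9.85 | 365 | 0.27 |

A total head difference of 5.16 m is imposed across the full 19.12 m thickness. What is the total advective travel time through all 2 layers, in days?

0.513

With flow normal to the layers, continuity requires the same specific discharge q through every layer.
Σ(b_i/K_i) = 9.27/14.1 + 9.85/365 = 0.6844 d.
q = Δh / Σ(b_i/K_i) = 5.16 / 0.6844 = 7.539 m/day.
In each layer the seepage velocity is v_i = q/n_i, so the layer transit time is t_i = b_i·n_i / q:
  layer 1 (weathered basalt): t_1 = 9.27 × 0.13 / 7.539 = 0.1598 d
  layer 2 (clean gravel): t_2 = 9.85 × 0.27 / 7.539 = 0.3528 d
Total t = Σ t_i = 0.5126 days.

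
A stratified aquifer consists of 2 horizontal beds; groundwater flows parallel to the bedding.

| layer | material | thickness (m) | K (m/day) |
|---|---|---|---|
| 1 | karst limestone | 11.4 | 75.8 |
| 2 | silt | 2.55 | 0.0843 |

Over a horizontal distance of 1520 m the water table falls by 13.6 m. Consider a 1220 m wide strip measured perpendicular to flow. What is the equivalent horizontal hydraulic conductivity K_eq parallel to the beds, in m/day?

Flow is parallel to layering, so each bed carries its own Darcy discharge and the transmissivities add.
Σ(K_i·b_i) = 75.8×11.4 + 0.0843×2.55 = 864.3 m²/day.
Total thickness b = 13.95 m, so K_eq = Σ(K_i·b_i)/b = 61.96 m/day.

62.0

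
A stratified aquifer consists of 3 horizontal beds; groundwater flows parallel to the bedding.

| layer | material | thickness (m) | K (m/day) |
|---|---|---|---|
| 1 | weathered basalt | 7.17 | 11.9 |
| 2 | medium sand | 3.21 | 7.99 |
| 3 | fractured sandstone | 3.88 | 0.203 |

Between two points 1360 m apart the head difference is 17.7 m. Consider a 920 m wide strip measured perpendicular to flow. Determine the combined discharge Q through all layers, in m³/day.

1340

Flow is parallel to layering, so each bed carries its own Darcy discharge and the transmissivities add.
Σ(K_i·b_i) = 11.9×7.17 + 7.99×3.21 + 0.203×3.88 = 111.8 m²/day.
Hydraulic gradient i = Δh / L = 17.7 / 1360 = 0.01301.
Q = Σ(K_i·b_i) · W · i = 111.8 × 920 × 0.01301 = 1338 m³/day.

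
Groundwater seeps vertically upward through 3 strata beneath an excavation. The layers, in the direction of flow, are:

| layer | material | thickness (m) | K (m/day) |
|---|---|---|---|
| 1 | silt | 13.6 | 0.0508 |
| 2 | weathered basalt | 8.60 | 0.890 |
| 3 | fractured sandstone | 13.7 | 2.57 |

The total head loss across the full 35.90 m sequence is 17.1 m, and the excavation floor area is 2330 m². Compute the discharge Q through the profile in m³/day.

141

Flow is perpendicular to layering, so the layers act in series and the equivalent K is the thickness-weighted harmonic mean.
Total thickness L = 13.6 + 8.60 + 13.7 = 35.90 m.
Σ(b_i/K_i) = 13.6/0.0508 + 8.60/0.890 + 13.7/2.57 = 282.7 d.
K_eq = L / Σ(b_i/K_i) = 35.90 / 282.7 = 0.1270 m/day.
Q = K_eq · A · (Δh/L) = 0.1270 × 2330 × (17.1/35.90) = 140.9 m³/day.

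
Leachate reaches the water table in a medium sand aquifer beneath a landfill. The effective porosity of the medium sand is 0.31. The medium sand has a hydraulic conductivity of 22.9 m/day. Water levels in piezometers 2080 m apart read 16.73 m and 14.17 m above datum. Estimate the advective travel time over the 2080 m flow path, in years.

Hydraulic gradient i = (16.73 − 14.17) / 2080 = 2.56 / 2080 = 0.001231.
Darcy flux q = K · i = 22.90 × 0.001231 = 0.02818 m/day.
Seepage velocity v = q / n_e = 0.02818 / 0.31 = 0.09092 m/day.
Travel time t = L / v = 2080 / 0.09092 = 22878 days = 62.64 years.

62.6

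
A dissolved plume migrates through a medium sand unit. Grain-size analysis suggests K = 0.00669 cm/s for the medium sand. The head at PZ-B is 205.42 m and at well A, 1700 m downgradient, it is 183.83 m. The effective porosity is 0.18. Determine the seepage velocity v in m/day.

0.408

Convert K: 0.00669 cm/s × 864 = 5.780 m/day.
Hydraulic gradient i = (205.42 − 183.83) / 1700 = 21.59 / 1700 = 0.01270.
Darcy flux q = K · i = 5.780 × 0.01270 = 0.07341 m/day.
Seepage velocity v = q / n_e = 0.07341 / 0.18 = 0.4078 m/day.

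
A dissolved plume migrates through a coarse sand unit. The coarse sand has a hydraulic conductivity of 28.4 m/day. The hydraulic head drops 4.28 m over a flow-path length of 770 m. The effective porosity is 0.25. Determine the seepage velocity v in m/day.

0.631

Hydraulic gradient i = Δh / L = 4.28 / 770 = 0.005558.
Darcy flux q = K · i = 28.40 × 0.005558 = 0.1579 m/day.
Seepage velocity v = q / n_e = 0.1579 / 0.25 = 0.6314 m/day.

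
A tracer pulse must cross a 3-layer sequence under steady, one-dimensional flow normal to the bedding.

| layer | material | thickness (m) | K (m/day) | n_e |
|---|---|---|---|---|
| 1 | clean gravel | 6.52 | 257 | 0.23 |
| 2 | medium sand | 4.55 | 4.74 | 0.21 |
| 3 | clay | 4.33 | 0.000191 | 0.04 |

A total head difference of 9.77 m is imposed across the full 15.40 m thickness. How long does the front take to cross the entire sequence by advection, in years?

With flow normal to the layers, continuity requires the same specific discharge q through every layer.
Σ(b_i/K_i) = 6.52/257 + 4.55/4.74 + 4.33/0.000191 = 22671 d.
q = Δh / Σ(b_i/K_i) = 9.77 / 22671 = 0.0004309 m/day.
In each layer the seepage velocity is v_i = q/n_i, so the layer transit time is t_i = b_i·n_i / q:
  layer 1 (clean gravel): t_1 = 6.52 × 0.23 / 0.0004309 = 3480 d
  layer 2 (medium sand): t_2 = 4.55 × 0.21 / 0.0004309 = 2217 d
  layer 3 (clay): t_3 = 4.33 × 0.04 / 0.0004309 = 401.9 d
Total t = Σ t_i = 6099 days = 16.70 years.

16.7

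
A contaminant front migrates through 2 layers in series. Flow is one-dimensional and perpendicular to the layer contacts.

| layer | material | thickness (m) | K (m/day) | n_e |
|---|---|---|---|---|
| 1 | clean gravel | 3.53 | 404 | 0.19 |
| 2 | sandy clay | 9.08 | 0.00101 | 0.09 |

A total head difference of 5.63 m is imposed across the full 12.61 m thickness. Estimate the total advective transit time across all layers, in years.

With flow normal to the layers, continuity requires the same specific discharge q through every layer.
Σ(b_i/K_i) = 3.53/404 + 9.08/0.00101 = 8990 d.
q = Δh / Σ(b_i/K_i) = 5.63 / 8990 = 0.0006262 m/day.
In each layer the seepage velocity is v_i = q/n_i, so the layer transit time is t_i = b_i·n_i / q:
  layer 1 (clean gravel): t_1 = 3.53 × 0.19 / 0.0006262 = 1071 d
  layer 2 (sandy clay): t_2 = 9.08 × 0.09 / 0.0006262 = 1305 d
Total t = Σ t_i = 2376 days = 6.505 years.

6.50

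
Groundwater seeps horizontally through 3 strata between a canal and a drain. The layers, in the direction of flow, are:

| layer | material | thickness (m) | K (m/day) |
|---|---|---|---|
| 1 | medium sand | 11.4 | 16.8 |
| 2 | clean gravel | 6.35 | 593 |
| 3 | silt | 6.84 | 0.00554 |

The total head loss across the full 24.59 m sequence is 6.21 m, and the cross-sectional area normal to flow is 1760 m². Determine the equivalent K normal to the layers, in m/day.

Flow is perpendicular to layering, so the layers act in series and the equivalent K is the thickness-weighted harmonic mean.
Total thickness L = 11.4 + 6.35 + 6.84 = 24.59 m.
Σ(b_i/K_i) = 11.4/16.8 + 6.35/593 + 6.84/0.00554 = 1235 d.
K_eq = L / Σ(b_i/K_i) = 24.59 / 1235 = 0.01991 m/day.

0.0199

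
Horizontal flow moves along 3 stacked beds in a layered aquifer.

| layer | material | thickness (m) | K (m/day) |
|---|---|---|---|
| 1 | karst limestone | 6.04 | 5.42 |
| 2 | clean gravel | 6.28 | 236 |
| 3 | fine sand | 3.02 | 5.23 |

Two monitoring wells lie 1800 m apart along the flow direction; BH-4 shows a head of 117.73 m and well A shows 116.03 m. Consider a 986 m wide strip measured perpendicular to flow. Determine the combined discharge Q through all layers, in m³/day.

1430

Flow is parallel to layering, so each bed carries its own Darcy discharge and the transmissivities add.
Σ(K_i·b_i) = 5.42×6.04 + 236×6.28 + 5.23×3.02 = 1531 m²/day.
Hydraulic gradient i = (117.73 − 116.03) / 1800 = 1.7 / 1800 = 0.0009444.
Q = Σ(K_i·b_i) · W · i = 1531 × 986 × 0.0009444 = 1425 m³/day.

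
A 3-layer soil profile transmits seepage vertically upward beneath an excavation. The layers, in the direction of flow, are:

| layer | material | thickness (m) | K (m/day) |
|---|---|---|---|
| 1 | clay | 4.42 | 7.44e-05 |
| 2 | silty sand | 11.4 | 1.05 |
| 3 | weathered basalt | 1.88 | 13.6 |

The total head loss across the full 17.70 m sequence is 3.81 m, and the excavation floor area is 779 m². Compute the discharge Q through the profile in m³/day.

0.0499

Flow is perpendicular to layering, so the layers act in series and the equivalent K is the thickness-weighted harmonic mean.
Total thickness L = 4.42 + 11.4 + 1.88 = 17.70 m.
Σ(b_i/K_i) = 4.42/7.44e-05 + 11.4/1.05 + 1.88/13.6 = 59420 d.
K_eq = L / Σ(b_i/K_i) = 17.70 / 59420 = 0.0002979 m/day.
Q = K_eq · A · (Δh/L) = 0.0002979 × 779 × (3.81/17.70) = 0.04995 m³/day.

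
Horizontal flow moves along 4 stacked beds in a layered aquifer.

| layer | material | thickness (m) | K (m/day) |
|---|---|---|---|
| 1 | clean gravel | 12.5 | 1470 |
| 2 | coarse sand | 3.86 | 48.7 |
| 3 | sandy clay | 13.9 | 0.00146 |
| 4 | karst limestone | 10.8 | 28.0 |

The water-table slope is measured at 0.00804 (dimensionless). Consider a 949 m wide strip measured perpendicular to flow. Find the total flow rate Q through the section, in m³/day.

144000

Flow is parallel to layering, so each bed carries its own Darcy discharge and the transmissivities add.
Σ(K_i·b_i) = 1470×12.5 + 48.7×3.86 + 0.00146×13.9 + 28.0×10.8 = 18865 m²/day.
Hydraulic gradient i = 0.00804.
Q = Σ(K_i·b_i) · W · i = 18865 × 949 × 0.008040 = 1.439e+05 m³/day.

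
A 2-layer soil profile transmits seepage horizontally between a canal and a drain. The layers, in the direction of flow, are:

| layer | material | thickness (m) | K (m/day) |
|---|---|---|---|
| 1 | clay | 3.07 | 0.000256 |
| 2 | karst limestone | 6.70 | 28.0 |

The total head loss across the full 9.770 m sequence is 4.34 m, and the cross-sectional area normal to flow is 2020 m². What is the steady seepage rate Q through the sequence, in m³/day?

Flow is perpendicular to layering, so the layers act in series and the equivalent K is the thickness-weighted harmonic mean.
Total thickness L = 3.07 + 6.70 = 9.770 m.
Σ(b_i/K_i) = 3.07/0.000256 + 6.70/28.0 = 11992 d.
K_eq = L / Σ(b_i/K_i) = 9.770 / 11992 = 0.0008147 m/day.
Q = K_eq · A · (Δh/L) = 0.0008147 × 2020 × (4.34/9.770) = 0.7310 m³/day.

0.731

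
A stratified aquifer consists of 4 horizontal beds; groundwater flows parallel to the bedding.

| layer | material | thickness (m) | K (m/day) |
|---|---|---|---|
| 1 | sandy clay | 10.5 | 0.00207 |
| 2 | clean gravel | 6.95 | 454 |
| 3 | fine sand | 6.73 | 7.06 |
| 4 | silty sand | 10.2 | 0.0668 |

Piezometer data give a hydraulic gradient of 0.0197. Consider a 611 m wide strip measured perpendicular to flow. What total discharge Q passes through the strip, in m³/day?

38600

Flow is parallel to layering, so each bed carries its own Darcy discharge and the transmissivities add.
Σ(K_i·b_i) = 0.00207×10.5 + 454×6.95 + 7.06×6.73 + 0.0668×10.2 = 3204 m²/day.
Hydraulic gradient i = 0.0197.
Q = Σ(K_i·b_i) · W · i = 3204 × 611 × 0.01970 = 38560 m³/day.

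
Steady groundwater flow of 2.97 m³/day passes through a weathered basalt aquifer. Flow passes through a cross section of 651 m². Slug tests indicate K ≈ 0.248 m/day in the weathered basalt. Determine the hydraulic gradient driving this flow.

0.0184

From Q = K·A·i, i = Q / (K·A) = 2.97 / (0.2480 × 651.0) = 0.01840.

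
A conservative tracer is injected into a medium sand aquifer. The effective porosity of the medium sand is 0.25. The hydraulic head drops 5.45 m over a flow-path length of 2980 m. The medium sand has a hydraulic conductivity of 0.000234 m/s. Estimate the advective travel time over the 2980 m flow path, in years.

Convert K: 0.000234 m/s × 86400 = 20.22 m/day.
Hydraulic gradient i = Δh / L = 5.45 / 2980 = 0.001829.
Darcy flux q = K · i = 20.22 × 0.001829 = 0.03698 m/day.
Seepage velocity v = q / n_e = 0.03698 / 0.25 = 0.1479 m/day.
Travel time t = L / v = 2980 / 0.1479 = 20149 days = 55.16 years.

55.2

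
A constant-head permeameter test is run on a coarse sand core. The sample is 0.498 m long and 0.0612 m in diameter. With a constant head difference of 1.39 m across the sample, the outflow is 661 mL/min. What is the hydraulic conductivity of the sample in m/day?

Cross-sectional area A = π·(d/2)² = π × (0.0612/2)² = 0.002942 m².
Convert discharge: 661 mL/min = 1.102e-05 m³/s.
Darcy's law rearranged: K = Q·L / (A·Δh) = 1.102e-05 × 0.498 / (0.002942 × 1.39) = 0.001342 m/s = 115.9 m/day.

116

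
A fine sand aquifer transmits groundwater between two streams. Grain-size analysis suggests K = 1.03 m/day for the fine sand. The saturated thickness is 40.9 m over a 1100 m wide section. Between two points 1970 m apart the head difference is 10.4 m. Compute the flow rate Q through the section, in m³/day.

245

Cross-sectional area A = 1100 × 40.9 = 44990 m².
Hydraulic gradient i = Δh / L = 10.4 / 1970 = 0.005279.
Darcy's law: Q = K · A · i = 1.030 × 44990 × 0.005279 = 244.6 m³/day.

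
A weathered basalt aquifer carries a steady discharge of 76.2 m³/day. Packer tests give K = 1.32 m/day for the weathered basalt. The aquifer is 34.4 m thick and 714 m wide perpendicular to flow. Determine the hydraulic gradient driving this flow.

0.00235

Cross-sectional area A = 714 × 34.4 = 24562 m².
From Q = K·A·i, i = Q / (K·A) = 76.2 / (1.320 × 24562) = 0.002350.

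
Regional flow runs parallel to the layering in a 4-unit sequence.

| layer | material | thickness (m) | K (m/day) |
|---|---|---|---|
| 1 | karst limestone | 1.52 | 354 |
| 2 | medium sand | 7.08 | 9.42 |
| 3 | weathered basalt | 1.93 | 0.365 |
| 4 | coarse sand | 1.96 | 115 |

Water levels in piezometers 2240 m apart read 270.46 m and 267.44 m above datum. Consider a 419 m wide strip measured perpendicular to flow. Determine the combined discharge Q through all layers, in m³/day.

Flow is parallel to layering, so each bed carries its own Darcy discharge and the transmissivities add.
Σ(K_i·b_i) = 354×1.52 + 9.42×7.08 + 0.365×1.93 + 115×1.96 = 830.9 m²/day.
Hydraulic gradient i = (270.46 − 267.44) / 2240 = 3.02 / 2240 = 0.001348.
Q = Σ(K_i·b_i) · W · i = 830.9 × 419 × 0.001348 = 469.4 m³/day.

469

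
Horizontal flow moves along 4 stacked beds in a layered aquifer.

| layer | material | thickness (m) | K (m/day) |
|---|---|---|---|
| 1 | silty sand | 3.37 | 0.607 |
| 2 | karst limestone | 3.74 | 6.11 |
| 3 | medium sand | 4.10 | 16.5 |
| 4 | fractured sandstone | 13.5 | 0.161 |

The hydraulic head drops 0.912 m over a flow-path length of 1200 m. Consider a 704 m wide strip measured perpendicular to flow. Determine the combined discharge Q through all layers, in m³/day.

Flow is parallel to layering, so each bed carries its own Darcy discharge and the transmissivities add.
Σ(K_i·b_i) = 0.607×3.37 + 6.11×3.74 + 16.5×4.10 + 0.161×13.5 = 94.72 m²/day.
Hydraulic gradient i = Δh / L = 0.912 / 1200 = 0.0007600.
Q = Σ(K_i·b_i) · W · i = 94.72 × 704 × 0.0007600 = 50.68 m³/day.

50.7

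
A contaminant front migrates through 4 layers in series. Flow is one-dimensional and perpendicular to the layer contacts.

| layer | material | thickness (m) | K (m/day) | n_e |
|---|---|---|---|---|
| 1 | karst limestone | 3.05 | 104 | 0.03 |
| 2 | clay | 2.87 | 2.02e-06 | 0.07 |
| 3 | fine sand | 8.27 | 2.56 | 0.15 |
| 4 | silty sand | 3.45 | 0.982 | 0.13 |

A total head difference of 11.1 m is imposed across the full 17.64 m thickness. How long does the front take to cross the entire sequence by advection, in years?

With flow normal to the layers, continuity requires the same specific discharge q through every layer.
Σ(b_i/K_i) = 3.05/104 + 2.87/2.02e-06 + 8.27/2.56 + 3.45/0.982 = 1.421e+06 d.
q = Δh / Σ(b_i/K_i) = 11.1 / 1.421e+06 = 7.813e-06 m/day.
In each layer the seepage velocity is v_i = q/n_i, so the layer transit time is t_i = b_i·n_i / q:
  layer 1 (karst limestone): t_1 = 3.05 × 0.03 / 7.813e-06 = 11712 d
  layer 2 (clay): t_2 = 2.87 × 0.07 / 7.813e-06 = 25715 d
  layer 3 (fine sand): t_3 = 8.27 × 0.15 / 7.813e-06 = 1.588e+05 d
  layer 4 (silty sand): t_4 = 3.45 × 0.13 / 7.813e-06 = 57408 d
Total t = Σ t_i = 2.536e+05 days = 694.4 years.

694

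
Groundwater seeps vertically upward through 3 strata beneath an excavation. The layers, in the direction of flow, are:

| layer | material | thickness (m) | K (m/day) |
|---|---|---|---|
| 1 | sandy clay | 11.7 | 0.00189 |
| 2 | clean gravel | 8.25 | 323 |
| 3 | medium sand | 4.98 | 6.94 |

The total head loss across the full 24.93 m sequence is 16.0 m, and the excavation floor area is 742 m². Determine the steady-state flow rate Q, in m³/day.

Flow is perpendicular to layering, so the layers act in series and the equivalent K is the thickness-weighted harmonic mean.
Total thickness L = 11.7 + 8.25 + 4.98 = 24.93 m.
Σ(b_i/K_i) = 11.7/0.00189 + 8.25/323 + 4.98/6.94 = 6191 d.
K_eq = L / Σ(b_i/K_i) = 24.93 / 6191 = 0.004027 m/day.
Q = K_eq · A · (Δh/L) = 0.004027 × 742 × (16.0/24.93) = 1.918 m³/day.

1.92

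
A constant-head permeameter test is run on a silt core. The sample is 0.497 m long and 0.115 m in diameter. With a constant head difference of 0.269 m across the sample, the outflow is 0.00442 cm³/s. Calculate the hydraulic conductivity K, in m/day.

Cross-sectional area A = π·(d/2)² = π × (0.115/2)² = 0.01039 m².
Convert discharge: 0.00442 cm³/s = 4.420e-09 m³/s.
Darcy's law rearranged: K = Q·L / (A·Δh) = 4.420e-09 × 0.497 / (0.01039 × 0.269) = 7.862e-07 m/s = 0.06793 m/day.

0.0679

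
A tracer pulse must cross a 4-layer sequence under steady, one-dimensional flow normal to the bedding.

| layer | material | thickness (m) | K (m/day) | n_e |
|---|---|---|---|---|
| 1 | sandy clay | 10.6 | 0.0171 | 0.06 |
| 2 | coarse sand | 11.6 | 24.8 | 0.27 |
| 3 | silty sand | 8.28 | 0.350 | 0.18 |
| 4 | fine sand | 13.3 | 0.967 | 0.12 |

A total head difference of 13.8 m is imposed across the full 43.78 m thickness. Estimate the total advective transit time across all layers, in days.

With flow normal to the layers, continuity requires the same specific discharge q through every layer.
Σ(b_i/K_i) = 10.6/0.0171 + 11.6/24.8 + 8.28/0.350 + 13.3/0.967 = 657.8 d.
q = Δh / Σ(b_i/K_i) = 13.8 / 657.8 = 0.02098 m/day.
In each layer the seepage velocity is v_i = q/n_i, so the layer transit time is t_i = b_i·n_i / q:
  layer 1 (sandy clay): t_1 = 10.6 × 0.06 / 0.02098 = 30.31 d
  layer 2 (coarse sand): t_2 = 11.6 × 0.27 / 0.02098 = 149.3 d
  layer 3 (silty sand): t_3 = 8.28 × 0.18 / 0.02098 = 71.04 d
  layer 4 (fine sand): t_4 = 13.3 × 0.12 / 0.02098 = 76.07 d
Total t = Σ t_i = 326.7 days.

327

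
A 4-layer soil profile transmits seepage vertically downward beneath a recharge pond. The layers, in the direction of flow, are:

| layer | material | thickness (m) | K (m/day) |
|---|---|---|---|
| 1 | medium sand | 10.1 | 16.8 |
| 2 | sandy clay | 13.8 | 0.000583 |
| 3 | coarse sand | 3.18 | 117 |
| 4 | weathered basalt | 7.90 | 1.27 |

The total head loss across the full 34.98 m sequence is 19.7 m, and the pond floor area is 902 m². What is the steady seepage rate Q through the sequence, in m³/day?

0.750

Flow is perpendicular to layering, so the layers act in series and the equivalent K is the thickness-weighted harmonic mean.
Total thickness L = 10.1 + 13.8 + 3.18 + 7.90 = 34.98 m.
Σ(b_i/K_i) = 10.1/16.8 + 13.8/0.000583 + 3.18/117 + 7.90/1.27 = 23678 d.
K_eq = L / Σ(b_i/K_i) = 34.98 / 23678 = 0.001477 m/day.
Q = K_eq · A · (Δh/L) = 0.001477 × 902 × (19.7/34.98) = 0.7505 m³/day.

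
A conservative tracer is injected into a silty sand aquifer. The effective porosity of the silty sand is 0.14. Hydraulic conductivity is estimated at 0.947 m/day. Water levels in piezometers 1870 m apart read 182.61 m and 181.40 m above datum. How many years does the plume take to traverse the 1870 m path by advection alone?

Hydraulic gradient i = (182.61 − 181.40) / 1870 = 1.21 / 1870 = 0.0006471.
Darcy flux q = K · i = 0.9470 × 0.0006471 = 0.0006128 m/day.
Seepage velocity v = q / n_e = 0.0006128 / 0.14 = 0.004377 m/day.
Travel time t = L / v = 1870 / 0.004377 = 4.272e+05 days = 1170 years.

1170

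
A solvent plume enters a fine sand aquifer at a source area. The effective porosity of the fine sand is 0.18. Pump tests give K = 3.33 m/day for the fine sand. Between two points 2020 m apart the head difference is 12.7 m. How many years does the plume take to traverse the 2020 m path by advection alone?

Hydraulic gradient i = Δh / L = 12.7 / 2020 = 0.006287.
Darcy flux q = K · i = 3.330 × 0.006287 = 0.02094 m/day.
Seepage velocity v = q / n_e = 0.02094 / 0.18 = 0.1163 m/day.
Travel time t = L / v = 2020 / 0.1163 = 17367 days = 47.55 years.

47.5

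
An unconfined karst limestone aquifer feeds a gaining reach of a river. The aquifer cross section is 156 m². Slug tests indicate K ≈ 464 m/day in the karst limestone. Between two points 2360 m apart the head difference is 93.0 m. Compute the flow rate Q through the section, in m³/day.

Hydraulic gradient i = Δh / L = 93.0 / 2360 = 0.03941.
Darcy's law: Q = K · A · i = 464.0 × 156.0 × 0.03941 = 2852 m³/day.

2850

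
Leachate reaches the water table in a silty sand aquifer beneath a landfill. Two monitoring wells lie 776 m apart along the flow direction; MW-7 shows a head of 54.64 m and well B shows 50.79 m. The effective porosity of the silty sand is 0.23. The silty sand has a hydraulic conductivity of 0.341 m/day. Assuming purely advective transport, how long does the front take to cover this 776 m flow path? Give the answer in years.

Hydraulic gradient i = (54.64 − 50.79) / 776 = 3.85 / 776 = 0.004961.
Darcy flux q = K · i = 0.3410 × 0.004961 = 0.001692 m/day.
Seepage velocity v = q / n_e = 0.001692 / 0.23 = 0.007356 m/day.
Travel time t = L / v = 776 / 0.007356 = 1.055e+05 days = 288.8 years.

289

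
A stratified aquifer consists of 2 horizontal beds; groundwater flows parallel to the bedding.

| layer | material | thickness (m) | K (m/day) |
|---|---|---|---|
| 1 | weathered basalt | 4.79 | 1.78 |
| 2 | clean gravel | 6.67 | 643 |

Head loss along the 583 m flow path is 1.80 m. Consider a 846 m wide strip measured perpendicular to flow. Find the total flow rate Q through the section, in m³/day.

11200

Flow is parallel to layering, so each bed carries its own Darcy discharge and the transmissivities add.
Σ(K_i·b_i) = 1.78×4.79 + 643×6.67 = 4297 m²/day.
Hydraulic gradient i = Δh / L = 1.80 / 583 = 0.003087.
Q = Σ(K_i·b_i) · W · i = 4297 × 846 × 0.003087 = 11225 m³/day.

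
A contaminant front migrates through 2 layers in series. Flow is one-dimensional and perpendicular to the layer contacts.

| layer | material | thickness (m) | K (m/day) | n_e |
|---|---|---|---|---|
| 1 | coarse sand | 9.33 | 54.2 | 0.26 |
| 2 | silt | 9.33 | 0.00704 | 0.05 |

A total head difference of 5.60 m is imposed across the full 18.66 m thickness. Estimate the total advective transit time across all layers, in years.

With flow normal to the layers, continuity requires the same specific discharge q through every layer.
Σ(b_i/K_i) = 9.33/54.2 + 9.33/0.00704 = 1325 d.
q = Δh / Σ(b_i/K_i) = 5.60 / 1325 = 0.004225 m/day.
In each layer the seepage velocity is v_i = q/n_i, so the layer transit time is t_i = b_i·n_i / q:
  layer 1 (coarse sand): t_1 = 9.33 × 0.26 / 0.004225 = 574.2 d
  layer 2 (silt): t_2 = 9.33 × 0.05 / 0.004225 = 110.4 d
Total t = Σ t_i = 684.6 days = 1.874 years.

1.87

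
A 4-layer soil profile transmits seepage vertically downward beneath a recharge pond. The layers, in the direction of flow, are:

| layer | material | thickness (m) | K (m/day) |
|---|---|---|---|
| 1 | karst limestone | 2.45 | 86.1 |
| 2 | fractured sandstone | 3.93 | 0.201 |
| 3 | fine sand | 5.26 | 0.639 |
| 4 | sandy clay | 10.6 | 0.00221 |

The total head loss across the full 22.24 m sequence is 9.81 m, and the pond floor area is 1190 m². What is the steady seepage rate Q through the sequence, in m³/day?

2.42

Flow is perpendicular to layering, so the layers act in series and the equivalent K is the thickness-weighted harmonic mean.
Total thickness L = 2.45 + 3.93 + 5.26 + 10.6 = 22.24 m.
Σ(b_i/K_i) = 2.45/86.1 + 3.93/0.201 + 5.26/0.639 + 10.6/0.00221 = 4824 d.
K_eq = L / Σ(b_i/K_i) = 22.24 / 4824 = 0.004610 m/day.
Q = K_eq · A · (Δh/L) = 0.004610 × 1190 × (9.81/22.24) = 2.420 m³/day.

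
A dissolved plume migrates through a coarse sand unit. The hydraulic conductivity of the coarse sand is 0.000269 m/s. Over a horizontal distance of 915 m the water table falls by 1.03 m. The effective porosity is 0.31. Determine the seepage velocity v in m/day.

Convert K: 0.000269 m/s × 86400 = 23.24 m/day.
Hydraulic gradient i = Δh / L = 1.03 / 915 = 0.001126.
Darcy flux q = K · i = 23.24 × 0.001126 = 0.02616 m/day.
Seepage velocity v = q / n_e = 0.02616 / 0.31 = 0.08440 m/day.

0.0844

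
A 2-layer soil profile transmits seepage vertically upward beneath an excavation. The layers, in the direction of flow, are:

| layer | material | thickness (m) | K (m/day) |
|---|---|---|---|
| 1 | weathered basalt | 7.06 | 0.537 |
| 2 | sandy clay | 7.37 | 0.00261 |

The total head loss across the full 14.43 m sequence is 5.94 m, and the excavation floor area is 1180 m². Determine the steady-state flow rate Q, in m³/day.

Flow is perpendicular to layering, so the layers act in series and the equivalent K is the thickness-weighted harmonic mean.
Total thickness L = 7.06 + 7.37 = 14.43 m.
Σ(b_i/K_i) = 7.06/0.537 + 7.37/0.00261 = 2837 d.
K_eq = L / Σ(b_i/K_i) = 14.43 / 2837 = 0.005087 m/day.
Q = K_eq · A · (Δh/L) = 0.005087 × 1180 × (5.94/14.43) = 2.471 m³/day.

2.47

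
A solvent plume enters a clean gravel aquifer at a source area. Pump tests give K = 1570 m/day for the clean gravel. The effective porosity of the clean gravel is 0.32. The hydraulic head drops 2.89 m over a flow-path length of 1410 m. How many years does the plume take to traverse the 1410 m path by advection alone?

0.384

Hydraulic gradient i = Δh / L = 2.89 / 1410 = 0.002050.
Darcy flux q = K · i = 1570 × 0.002050 = 3.218 m/day.
Seepage velocity v = q / n_e = 3.218 / 0.32 = 10.06 m/day.
Travel time t = L / v = 1410 / 10.06 = 140.2 days = 0.3839 years.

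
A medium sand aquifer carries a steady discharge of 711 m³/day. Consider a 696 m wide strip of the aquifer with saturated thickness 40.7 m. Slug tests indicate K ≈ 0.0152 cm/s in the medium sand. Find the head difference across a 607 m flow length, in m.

1.16

Convert K: 0.0152 cm/s × 864 = 13.13 m/day.
Cross-sectional area A = 696 × 40.7 = 28327 m².
From Q = K·A·i, i = Q / (K·A) = 711 / (13.13 × 28327) = 0.001911.
Head loss Δh = i · L = 0.001911 × 607 = 1.160 m.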